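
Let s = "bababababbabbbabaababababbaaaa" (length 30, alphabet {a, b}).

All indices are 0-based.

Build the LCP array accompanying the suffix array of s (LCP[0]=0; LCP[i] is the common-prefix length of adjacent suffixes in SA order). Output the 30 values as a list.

sorted suffixes:
  #0 SA[0]=29  'a'
  #1 SA[1]=28  'aa'
  #2 SA[2]=27  'aaa'
  #3 SA[3]=26  'aaaa'
  #4 SA[4]=16  'aababababbaaaa'
  #5 SA[5]=14  'abaababababbaaaa'
  #6 SA[6]=17  'ababababbaaaa'
  #7 SA[7]=1  'ababababbabbbabaababababbaaaa'
  #8 SA[8]=19  'abababbaaaa'
  #9 SA[9]=3  'abababbabbbabaababababbaaaa'
  #10 SA[10]=21  'ababbaaaa'
  #11 SA[11]=5  'ababbabbbabaababababbaaaa'
  #12 SA[12]=23  'abbaaaa'
  #13 SA[13]=7  'abbabbbabaababababbaaaa'
  #14 SA[14]=10  'abbbabaababababbaaaa'
  #15 SA[15]=25  'baaaa'
  #16 SA[16]=15  'baababababbaaaa'
  #17 SA[17]=13  'babaababababbaaaa'
  #18 SA[18]=0  'bababababbabbbabaababababbaaaa'
  #19 SA[19]=18  'babababbaaaa'
  #20 SA[20]=2  'babababbabbbabaababababbaaaa'
  #21 SA[21]=20  'bababbaaaa'
  #22 SA[22]=4  'bababbabbbabaababababbaaaa'
  #23 SA[23]=22  'babbaaaa'
  #24 SA[24]=6  'babbabbbabaababababbaaaa'
  #25 SA[25]=9  'babbbabaababababbaaaa'
  #26 SA[26]=24  'bbaaaa'
  #27 SA[27]=12  'bbabaababababbaaaa'
  #28 SA[28]=8  'bbabbbabaababababbaaaa'
  #29 SA[29]=11  'bbbabaababababbaaaa'

SA = [29, 28, 27, 26, 16, 14, 17, 1, 19, 3, 21, 5, 23, 7, 10, 25, 15, 13, 0, 18, 2, 20, 4, 22, 6, 9, 24, 12, 8, 11]
[i] adj suffixes → lcp
  [1] 29/28 → 1 ('a')
  [2] 28/27 → 2 ('aa')
  [3] 27/26 → 3 ('aaa')
  [4] 26/16 → 2 ('aa')
  [5] 16/14 → 1 ('a')
  [6] 14/17 → 3 ('aba')
  [7] 17/1 → 10 ('ababababba')
  [8] 1/19 → 6 ('ababab')
  [9] 19/3 → 8 ('abababba')
  [10] 3/21 → 4 ('abab')
  [11] 21/5 → 6 ('ababba')
  [12] 5/23 → 2 ('ab')
  [13] 23/7 → 4 ('abba')
  [14] 7/10 → 3 ('abb')
  [15] 10/25 → 0 ('')
  [16] 25/15 → 3 ('baa')
  [17] 15/13 → 2 ('ba')
  [18] 13/0 → 4 ('baba')
  [19] 0/18 → 7 ('bababab')
  [20] 18/2 → 9 ('babababba')
  [21] 2/20 → 5 ('babab')
  [22] 20/4 → 7 ('bababba')
  [23] 4/22 → 3 ('bab')
  [24] 22/6 → 5 ('babba')
  [25] 6/9 → 4 ('babb')
  [26] 9/24 → 1 ('b')
  [27] 24/12 → 3 ('bba')
  [28] 12/8 → 4 ('bbab')
  [29] 8/11 → 2 ('bb')

[0, 1, 2, 3, 2, 1, 3, 10, 6, 8, 4, 6, 2, 4, 3, 0, 3, 2, 4, 7, 9, 5, 7, 3, 5, 4, 1, 3, 4, 2]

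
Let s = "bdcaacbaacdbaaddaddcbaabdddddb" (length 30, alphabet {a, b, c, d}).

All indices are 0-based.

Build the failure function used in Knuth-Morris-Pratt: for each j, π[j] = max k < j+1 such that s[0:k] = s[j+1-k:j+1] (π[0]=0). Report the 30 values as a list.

[0, 0, 0, 0, 0, 0, 1, 0, 0, 0, 0, 1, 0, 0, 0, 0, 0, 0, 0, 0, 1, 0, 0, 1, 2, 0, 0, 0, 0, 1]

π[0] = 0
j=1 s[j]='d': π[1]=0 (border '')
j=2 s[j]='c': π[2]=0 (border '')
j=3 s[j]='a': π[3]=0 (border '')
j=4 s[j]='a': π[4]=0 (border '')
j=5 s[j]='c': π[5]=0 (border '')
j=6 s[j]='b': π[6]=1 (border 'b')
j=7 s[j]='a': k: 1→0; π[7]=0 (border '')
j=8 s[j]='a': π[8]=0 (border '')
j=9 s[j]='c': π[9]=0 (border '')
j=10 s[j]='d': π[10]=0 (border '')
j=11 s[j]='b': π[11]=1 (border 'b')
j=12 s[j]='a': k: 1→0; π[12]=0 (border '')
j=13 s[j]='a': π[13]=0 (border '')
j=14 s[j]='d': π[14]=0 (border '')
j=15 s[j]='d': π[15]=0 (border '')
j=16 s[j]='a': π[16]=0 (border '')
j=17 s[j]='d': π[17]=0 (border '')
j=18 s[j]='d': π[18]=0 (border '')
j=19 s[j]='c': π[19]=0 (border '')
j=20 s[j]='b': π[20]=1 (border 'b')
j=21 s[j]='a': k: 1→0; π[21]=0 (border '')
j=22 s[j]='a': π[22]=0 (border '')
j=23 s[j]='b': π[23]=1 (border 'b')
j=24 s[j]='d': π[24]=2 (border 'bd')
j=25 s[j]='d': k: 2→0; π[25]=0 (border '')
j=26 s[j]='d': π[26]=0 (border '')
j=27 s[j]='d': π[27]=0 (border '')
j=28 s[j]='d': π[28]=0 (border '')
j=29 s[j]='b': π[29]=1 (border 'b')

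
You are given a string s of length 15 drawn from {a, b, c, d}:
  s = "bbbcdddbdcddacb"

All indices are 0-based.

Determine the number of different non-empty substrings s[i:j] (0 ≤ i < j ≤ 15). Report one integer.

104

rank→(start, suffix):
  0 → (12, 'acb')
  1 → (14, 'b')
  2 → (0, 'bbbcdddbdcddacb')
  3 → (1, 'bbcdddbdcddacb')
  4 → (2, 'bcdddbdcddacb')
  5 → (7, 'bdcddacb')
  6 → (13, 'cb')
  7 → (9, 'cddacb')
  8 → (3, 'cdddbdcddacb')
  9 → (11, 'dacb')
  10 → (6, 'dbdcddacb')
  11 → (8, 'dcddacb')
  12 → (10, 'ddacb')
  13 → (5, 'ddbdcddacb')
  14 → (4, 'dddbdcddacb')

SA = [12, 14, 0, 1, 2, 7, 13, 9, 3, 11, 6, 8, 10, 5, 4]
rank  pair      lcp
   1  s[12:],s[14:]  0  ''
   2  s[14:],s[0:]  1  'b'
   3  s[0:],s[1:]  2  'bb'
   4  s[1:],s[2:]  1  'b'
   5  s[2:],s[7:]  1  'b'
   6  s[7:],s[13:]  0  ''
   7  s[13:],s[9:]  1  'c'
   8  s[9:],s[3:]  3  'cdd'
   9  s[3:],s[11:]  0  ''
  10  s[11:],s[6:]  1  'd'
  11  s[6:],s[8:]  1  'd'
  12  s[8:],s[10:]  1  'd'
  13  s[10:],s[5:]  2  'dd'
  14  s[5:],s[4:]  2  'dd'

n(n+1)/2 = 15·16/2 = 120
Σ LCP = 0 + 0 + 1 + 2 + 1 + 1 + 0 + 1 + 3 + 0 + 1 + 1 + 1 + 2 + 2 = 16
distinct = 120 − 16 = 104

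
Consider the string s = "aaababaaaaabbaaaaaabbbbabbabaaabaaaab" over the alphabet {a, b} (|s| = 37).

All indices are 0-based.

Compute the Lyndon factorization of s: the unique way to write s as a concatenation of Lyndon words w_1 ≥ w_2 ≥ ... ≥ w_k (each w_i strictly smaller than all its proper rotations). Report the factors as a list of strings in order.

emit factor 1: 'aaabab' (i=0, period=6)
emit factor 2: 'aaaaabb' (i=6, period=7)
emit factor 3: 'aaaaaabbbbabbabaaabaaaab' (i=13, period=24)

["aaabab", "aaaaabb", "aaaaaabbbbabbabaaabaaaab"]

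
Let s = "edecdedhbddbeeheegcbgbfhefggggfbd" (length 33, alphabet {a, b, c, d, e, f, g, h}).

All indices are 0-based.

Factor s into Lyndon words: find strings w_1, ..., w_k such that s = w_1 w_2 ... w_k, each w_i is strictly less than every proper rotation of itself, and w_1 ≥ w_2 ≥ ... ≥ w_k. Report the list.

["e", "de", "cdedh", "bddbeeheegcbgbfhefggggf", "bd"]

emit factor 1: 'e' (i=0, period=1)
emit factor 2: 'de' (i=1, period=2)
emit factor 3: 'cdedh' (i=3, period=5)
emit factor 4: 'bddbeeheegcbgbfhefggggf' (i=8, period=23)
emit factor 5: 'bd' (i=31, period=2)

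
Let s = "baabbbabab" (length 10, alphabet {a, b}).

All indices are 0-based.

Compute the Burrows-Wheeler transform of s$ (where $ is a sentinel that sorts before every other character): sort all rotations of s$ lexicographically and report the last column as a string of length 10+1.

bbbbaa$abba

rank  rotation     last
    0  $baabbbabab  b
    1  aabbbabab$b  b
    2  ab$baabbbab  b
    3  abab$baabbb  b
    4  abbbabab$ba  a
    5  b$baabbbaba  a
    6  baabbbabab$  $
    7  bab$baabbba  a
    8  babab$baabb  b
    9  bbabab$baab  b
   10  bbbabab$baa  a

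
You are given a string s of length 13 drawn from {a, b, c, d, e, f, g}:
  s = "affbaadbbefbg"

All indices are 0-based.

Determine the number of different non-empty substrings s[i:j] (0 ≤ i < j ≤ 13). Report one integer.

83

rank | idx | suffix
   0 |   4 | aadbbefbg
   1 |   5 | adbbefbg
   2 |   0 | affbaadbbefbg
   3 |   3 | baadbbefbg
   4 |   7 | bbefbg
   5 |   8 | befbg
   6 |  11 | bg
   7 |   6 | dbbefbg
   8 |   9 | efbg
   9 |   2 | fbaadbbefbg
  10 |  10 | fbg
  11 |   1 | ffbaadbbefbg
  12 |  12 | g

SA = [4, 5, 0, 3, 7, 8, 11, 6, 9, 2, 10, 1, 12]
rank  pair      lcp
   1  s[4:],s[5:]  1  'a'
   2  s[5:],s[0:]  1  'a'
   3  s[0:],s[3:]  0  ''
   4  s[3:],s[7:]  1  'b'
   5  s[7:],s[8:]  1  'b'
   6  s[8:],s[11:]  1  'b'
   7  s[11:],s[6:]  0  ''
   8  s[6:],s[9:]  0  ''
   9  s[9:],s[2:]  0  ''
  10  s[2:],s[10:]  2  'fb'
  11  s[10:],s[1:]  1  'f'
  12  s[1:],s[12:]  0  ''

n(n+1)/2 = 13·14/2 = 91
Σ LCP = 0 + 1 + 1 + 0 + 1 + 1 + 1 + 0 + 0 + 0 + 2 + 1 + 0 = 8
distinct = 91 − 8 = 83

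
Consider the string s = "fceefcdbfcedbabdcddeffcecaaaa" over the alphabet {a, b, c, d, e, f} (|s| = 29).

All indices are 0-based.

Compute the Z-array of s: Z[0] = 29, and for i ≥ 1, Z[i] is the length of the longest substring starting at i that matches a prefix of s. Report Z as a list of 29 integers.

[29, 0, 0, 0, 2, 0, 0, 0, 3, 0, 0, 0, 0, 0, 0, 0, 0, 0, 0, 0, 1, 3, 0, 0, 0, 0, 0, 0, 0]

Z[0]=29
i=1: i≥r, start 0; Z[1]=0
i=2: i≥r, start 0; Z[2]=0
i=3: i≥r, start 0; Z[3]=0
i=4: i≥r, start 0; Z[4]=2 scan→box=[4,6)
i=5: min(r-i=1, Z[1]=0)=0; Z[5]=0
i=6: i≥r, start 0; Z[6]=0
i=7: i≥r, start 0; Z[7]=0
i=8: i≥r, start 0; Z[8]=3 scan→box=[8,11)
i=9: min(r-i=2, Z[1]=0)=0; Z[9]=0
i=10: min(r-i=1, Z[2]=0)=0; Z[10]=0
i=11: i≥r, start 0; Z[11]=0
i=12: i≥r, start 0; Z[12]=0
i=13: i≥r, start 0; Z[13]=0
i=14: i≥r, start 0; Z[14]=0
i=15: i≥r, start 0; Z[15]=0
i=16: i≥r, start 0; Z[16]=0
i=17: i≥r, start 0; Z[17]=0
i=18: i≥r, start 0; Z[18]=0
i=19: i≥r, start 0; Z[19]=0
i=20: i≥r, start 0; Z[20]=1 scan→box=[20,21)
i=21: i≥r, start 0; Z[21]=3 scan→box=[21,24)
i=22: min(r-i=2, Z[1]=0)=0; Z[22]=0
i=23: min(r-i=1, Z[2]=0)=0; Z[23]=0
i=24: i≥r, start 0; Z[24]=0
i=25: i≥r, start 0; Z[25]=0
i=26: i≥r, start 0; Z[26]=0
i=27: i≥r, start 0; Z[27]=0
i=28: i≥r, start 0; Z[28]=0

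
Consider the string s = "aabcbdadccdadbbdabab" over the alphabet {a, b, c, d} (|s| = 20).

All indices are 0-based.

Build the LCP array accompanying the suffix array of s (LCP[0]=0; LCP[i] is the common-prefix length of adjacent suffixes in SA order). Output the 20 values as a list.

[0, 1, 2, 2, 1, 2, 0, 1, 1, 1, 1, 3, 0, 1, 1, 0, 2, 3, 1, 1]

sorted suffixes:
  #0 SA[0]=0  'aabcbdadccdadbbdabab'
  #1 SA[1]=18  'ab'
  #2 SA[2]=16  'abab'
  #3 SA[3]=1  'abcbdadccdadbbdabab'
  #4 SA[4]=11  'adbbdabab'
  #5 SA[5]=6  'adccdadbbdabab'
  #6 SA[6]=19  'b'
  #7 SA[7]=17  'bab'
  #8 SA[8]=13  'bbdabab'
  #9 SA[9]=2  'bcbdadccdadbbdabab'
  #10 SA[10]=14  'bdabab'
  #11 SA[11]=4  'bdadccdadbbdabab'
  #12 SA[12]=3  'cbdadccdadbbdabab'
  #13 SA[13]=8  'ccdadbbdabab'
  #14 SA[14]=9  'cdadbbdabab'
  #15 SA[15]=15  'dabab'
  #16 SA[16]=10  'dadbbdabab'
  #17 SA[17]=5  'dadccdadbbdabab'
  #18 SA[18]=12  'dbbdabab'
  #19 SA[19]=7  'dccdadbbdabab'

SA = [0, 18, 16, 1, 11, 6, 19, 17, 13, 2, 14, 4, 3, 8, 9, 15, 10, 5, 12, 7]
rank  pair      lcp
   1  s[0:],s[18:]  1  'a'
   2  s[18:],s[16:]  2  'ab'
   3  s[16:],s[1:]  2  'ab'
   4  s[1:],s[11:]  1  'a'
   5  s[11:],s[6:]  2  'ad'
   6  s[6:],s[19:]  0  ''
   7  s[19:],s[17:]  1  'b'
   8  s[17:],s[13:]  1  'b'
   9  s[13:],s[2:]  1  'b'
  10  s[2:],s[14:]  1  'b'
  11  s[14:],s[4:]  3  'bda'
  12  s[4:],s[3:]  0  ''
  13  s[3:],s[8:]  1  'c'
  14  s[8:],s[9:]  1  'c'
  15  s[9:],s[15:]  0  ''
  16  s[15:],s[10:]  2  'da'
  17  s[10:],s[5:]  3  'dad'
  18  s[5:],s[12:]  1  'd'
  19  s[12:],s[7:]  1  'd'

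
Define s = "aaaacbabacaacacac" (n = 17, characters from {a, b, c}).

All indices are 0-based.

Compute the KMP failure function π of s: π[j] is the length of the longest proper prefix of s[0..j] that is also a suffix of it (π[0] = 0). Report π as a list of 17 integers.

π[0] = 0
j=1 s[j]='a': π[1]=1 (border 'a')
j=2 s[j]='a': π[2]=2 (border 'aa')
j=3 s[j]='a': π[3]=3 (border 'aaa')
j=4 s[j]='c': k: 3→2→1→0; π[4]=0 (border '')
j=5 s[j]='b': π[5]=0 (border '')
j=6 s[j]='a': π[6]=1 (border 'a')
j=7 s[j]='b': k: 1→0; π[7]=0 (border '')
j=8 s[j]='a': π[8]=1 (border 'a')
j=9 s[j]='c': k: 1→0; π[9]=0 (border '')
j=10 s[j]='a': π[10]=1 (border 'a')
j=11 s[j]='a': π[11]=2 (border 'aa')
j=12 s[j]='c': k: 2→1→0; π[12]=0 (border '')
j=13 s[j]='a': π[13]=1 (border 'a')
j=14 s[j]='c': k: 1→0; π[14]=0 (border '')
j=15 s[j]='a': π[15]=1 (border 'a')
j=16 s[j]='c': k: 1→0; π[16]=0 (border '')

[0, 1, 2, 3, 0, 0, 1, 0, 1, 0, 1, 2, 0, 1, 0, 1, 0]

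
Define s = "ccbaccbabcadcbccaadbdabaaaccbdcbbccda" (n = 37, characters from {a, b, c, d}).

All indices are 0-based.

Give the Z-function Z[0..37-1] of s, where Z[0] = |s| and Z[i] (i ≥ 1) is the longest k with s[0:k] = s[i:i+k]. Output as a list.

Z[0]=37
i=1: fresh scan; Z[1]=1 grow→box=[1,2)
i=2: fresh scan; Z[2]=0
i=3: fresh scan; Z[3]=0
i=4: fresh scan; Z[4]=4 grow→box=[4,8)
i=5: min(r-i=3, Z[1]=1)=1; Z[5]=1
i=6: min(r-i=2, Z[2]=0)=0; Z[6]=0
i=7: min(r-i=1, Z[3]=0)=0; Z[7]=0
i=8: fresh scan; Z[8]=0
i=9: fresh scan; Z[9]=1 grow→box=[9,10)
i=10: fresh scan; Z[10]=0
i=11: fresh scan; Z[11]=0
i=12: fresh scan; Z[12]=1 grow→box=[12,13)
i=13: fresh scan; Z[13]=0
i=14: fresh scan; Z[14]=2 grow→box=[14,16)
i=15: min(r-i=1, Z[1]=1)=1; Z[15]=1
i=16: fresh scan; Z[16]=0
i=17: fresh scan; Z[17]=0
i=18: fresh scan; Z[18]=0
i=19: fresh scan; Z[19]=0
i=20: fresh scan; Z[20]=0
i=21: fresh scan; Z[21]=0
i=22: fresh scan; Z[22]=0
i=23: fresh scan; Z[23]=0
i=24: fresh scan; Z[24]=0
i=25: fresh scan; Z[25]=0
i=26: fresh scan; Z[26]=3 grow→box=[26,29)
i=27: min(r-i=2, Z[1]=1)=1; Z[27]=1
i=28: min(r-i=1, Z[2]=0)=0; Z[28]=0
i=29: fresh scan; Z[29]=0
i=30: fresh scan; Z[30]=1 grow→box=[30,31)
i=31: fresh scan; Z[31]=0
i=32: fresh scan; Z[32]=0
i=33: fresh scan; Z[33]=2 grow→box=[33,35)
i=34: min(r-i=1, Z[1]=1)=1; Z[34]=1
i=35: fresh scan; Z[35]=0
i=36: fresh scan; Z[36]=0

[37, 1, 0, 0, 4, 1, 0, 0, 0, 1, 0, 0, 1, 0, 2, 1, 0, 0, 0, 0, 0, 0, 0, 0, 0, 0, 3, 1, 0, 0, 1, 0, 0, 2, 1, 0, 0]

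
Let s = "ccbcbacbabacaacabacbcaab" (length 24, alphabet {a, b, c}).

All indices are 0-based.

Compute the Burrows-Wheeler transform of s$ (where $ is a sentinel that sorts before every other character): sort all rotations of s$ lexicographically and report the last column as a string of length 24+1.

rank  rotation                   last
    0  $ccbcbacbabacaacabacbcaab  b
    1  aab$ccbcbacbabacaacabacbc  c
    2  aacabacbcaab$ccbcbacbabac  c
    3  ab$ccbcbacbabacaacabacbca  a
    4  abacaacabacbcaab$ccbcbacb  b
    5  abacbcaab$ccbcbacbabacaac  c
    6  acaacabacbcaab$ccbcbacbab  b
    7  acabacbcaab$ccbcbacbabaca  a
    8  acbabacaacabacbcaab$ccbcb  b
    9  acbcaab$ccbcbacbabacaacab  b
   10  b$ccbcbacbabacaacabacbcaa  a
   11  babacaacabacbcaab$ccbcbac  c
   12  bacaacabacbcaab$ccbcbacba  a
   13  bacbabacaacabacbcaab$ccbc  c
   14  bacbcaab$ccbcbacbabacaaca  a
   15  bcaab$ccbcbacbabacaacabac  c
   16  bcbacbabacaacabacbcaab$cc  c
   17  caab$ccbcbacbabacaacabacb  b
   18  caacabacbcaab$ccbcbacbaba  a
   19  cabacbcaab$ccbcbacbabacaa  a
   20  cbabacaacabacbcaab$ccbcba  a
   21  cbacbabacaacabacbcaab$ccb  b
   22  cbcaab$ccbcbacbabacaacaba  a
   23  cbcbacbabacaacabacbcaab$c  c
   24  ccbcbacbabacaacabacbcaab$  $

bccabcbabbacacaccbaaabac$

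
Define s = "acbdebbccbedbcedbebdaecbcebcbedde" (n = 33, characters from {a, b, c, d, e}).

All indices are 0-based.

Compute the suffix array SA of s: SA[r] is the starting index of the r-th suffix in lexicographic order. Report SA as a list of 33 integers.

[0, 20, 5, 26, 6, 23, 12, 18, 2, 16, 9, 28, 22, 1, 8, 27, 7, 24, 13, 19, 11, 15, 30, 31, 3, 32, 4, 25, 17, 21, 10, 14, 29]

rank | idx | suffix
   0 |   0 | acbdebbccbedbcedbebdaecbcebcbedde
   1 |  20 | aecbcebcbedde
   2 |   5 | bbccbedbcedbebdaecbcebcbedde
   3 |  26 | bcbedde
   4 |   6 | bccbedbcedbebdaecbcebcbedde
   5 |  23 | bcebcbedde
   6 |  12 | bcedbebdaecbcebcbedde
   7 |  18 | bdaecbcebcbedde
   8 |   2 | bdebbccbedbcedbebdaecbcebcbedde
   9 |  16 | bebdaecbcebcbedde
  10 |   9 | bedbcedbebdaecbcebcbedde
  11 |  28 | bedde
  12 |  22 | cbcebcbedde
  13 |   1 | cbdebbccbedbcedbebdaecbcebcbedde
  14 |   8 | cbedbcedbebdaecbcebcbedde
  15 |  27 | cbedde
  16 |   7 | ccbedbcedbebdaecbcebcbedde
  17 |  24 | cebcbedde
  18 |  13 | cedbebdaecbcebcbedde
  19 |  19 | daecbcebcbedde
  20 |  11 | dbcedbebdaecbcebcbedde
  21 |  15 | dbebdaecbcebcbedde
  22 |  30 | dde
  23 |  31 | de
  24 |   3 | debbccbedbcedbebdaecbcebcbedde
  25 |  32 | e
  26 |   4 | ebbccbedbcedbebdaecbcebcbedde
  27 |  25 | ebcbedde
  28 |  17 | ebdaecbcebcbedde
  29 |  21 | ecbcebcbedde
  30 |  10 | edbcedbebdaecbcebcbedde
  31 |  14 | edbebdaecbcebcbedde
  32 |  29 | edde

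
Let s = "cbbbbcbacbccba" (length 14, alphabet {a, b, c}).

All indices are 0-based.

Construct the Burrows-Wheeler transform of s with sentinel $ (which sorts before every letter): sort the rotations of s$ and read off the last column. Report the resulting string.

rank  rotation         last
    0  $cbbbbcbacbccba  a
    1  a$cbbbbcbacbccb  b
    2  acbccba$cbbbbcb  b
    3  ba$cbbbbcbacbcc  c
    4  bacbccba$cbbbbc  c
    5  bbbbcbacbccba$c  c
    6  bbbcbacbccba$cb  b
    7  bbcbacbccba$cbb  b
    8  bcbacbccba$cbbb  b
    9  bccba$cbbbbcbac  c
   10  cba$cbbbbcbacbc  c
   11  cbacbccba$cbbbb  b
   12  cbbbbcbacbccba$  $
   13  cbccba$cbbbbcba  a
   14  ccba$cbbbbcbacb  b

abbcccbbbccb$ab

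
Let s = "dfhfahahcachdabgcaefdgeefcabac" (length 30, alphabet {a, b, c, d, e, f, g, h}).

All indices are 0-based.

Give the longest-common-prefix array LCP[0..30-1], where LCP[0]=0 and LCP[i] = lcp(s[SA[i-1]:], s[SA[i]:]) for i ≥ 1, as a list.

[0, 2, 1, 2, 1, 1, 2, 0, 1, 0, 1, 2, 2, 1, 0, 1, 1, 0, 1, 2, 0, 1, 1, 1, 0, 1, 0, 1, 1, 1]

rank | idx | suffix
   0 |  26 | abac
   1 |  13 | abgcaefdgeefcabac
   2 |  28 | ac
   3 |   9 | achdabgcaefdgeefcabac
   4 |  17 | aefdgeefcabac
   5 |   4 | ahahcachdabgcaefdgeefcabac
   6 |   6 | ahcachdabgcaefdgeefcabac
   7 |  27 | bac
   8 |  14 | bgcaefdgeefcabac
   9 |  29 | c
  10 |  25 | cabac
  11 |   8 | cachdabgcaefdgeefcabac
  12 |  16 | caefdgeefcabac
  13 |  10 | chdabgcaefdgeefcabac
  14 |  12 | dabgcaefdgeefcabac
  15 |   0 | dfhfahahcachdabgcaefdgeefcabac
  16 |  20 | dgeefcabac
  17 |  22 | eefcabac
  18 |  23 | efcabac
  19 |  18 | efdgeefcabac
  20 |   3 | fahahcachdabgcaefdgeefcabac
  21 |  24 | fcabac
  22 |  19 | fdgeefcabac
  23 |   1 | fhfahahcachdabgcaefdgeefcabac
  24 |  15 | gcaefdgeefcabac
  25 |  21 | geefcabac
  26 |   5 | hahcachdabgcaefdgeefcabac
  27 |   7 | hcachdabgcaefdgeefcabac
  28 |  11 | hdabgcaefdgeefcabac
  29 |   2 | hfahahcachdabgcaefdgeefcabac

SA = [26, 13, 28, 9, 17, 4, 6, 27, 14, 29, 25, 8, 16, 10, 12, 0, 20, 22, 23, 18, 3, 24, 19, 1, 15, 21, 5, 7, 11, 2]
i: (SA[i-1],SA[i]) lcp shared
  1: (26,13) 2 'ab'
  2: (13,28) 1 'a'
  3: (28,9) 2 'ac'
  4: (9,17) 1 'a'
  5: (17,4) 1 'a'
  6: (4,6) 2 'ah'
  7: (6,27) 0 ''
  8: (27,14) 1 'b'
  9: (14,29) 0 ''
  10: (29,25) 1 'c'
  11: (25,8) 2 'ca'
  12: (8,16) 2 'ca'
  13: (16,10) 1 'c'
  14: (10,12) 0 ''
  15: (12,0) 1 'd'
  16: (0,20) 1 'd'
  17: (20,22) 0 ''
  18: (22,23) 1 'e'
  19: (23,18) 2 'ef'
  20: (18,3) 0 ''
  21: (3,24) 1 'f'
  22: (24,19) 1 'f'
  23: (19,1) 1 'f'
  24: (1,15) 0 ''
  25: (15,21) 1 'g'
  26: (21,5) 0 ''
  27: (5,7) 1 'h'
  28: (7,11) 1 'h'
  29: (11,2) 1 'h'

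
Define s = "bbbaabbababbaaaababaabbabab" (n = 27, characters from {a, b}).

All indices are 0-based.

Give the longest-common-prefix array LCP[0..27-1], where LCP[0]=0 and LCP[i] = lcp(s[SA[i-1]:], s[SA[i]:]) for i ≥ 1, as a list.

[0, 3, 2, 3, 8, 1, 2, 3, 4, 4, 2, 4, 7, 0, 1, 3, 9, 2, 3, 4, 5, 3, 1, 4, 3, 6, 2]

rank→(start, suffix):
  0 → (12, 'aaaababaabbabab')
  1 → (13, 'aaababaabbabab')
  2 → (14, 'aababaabbabab')
  3 → (19, 'aabbabab')
  4 → (3, 'aabbababbaaaababaabbabab')
  5 → (25, 'ab')
  6 → (17, 'abaabbabab')
  7 → (23, 'abab')
  8 → (15, 'ababaabbabab')
  9 → (7, 'ababbaaaababaabbabab')
  10 → (9, 'abbaaaababaabbabab')
  11 → (20, 'abbabab')
  12 → (4, 'abbababbaaaababaabbabab')
  13 → (26, 'b')
  14 → (11, 'baaaababaabbabab')
  15 → (18, 'baabbabab')
  16 → (2, 'baabbababbaaaababaabbabab')
  17 → (24, 'bab')
  18 → (16, 'babaabbabab')
  19 → (22, 'babab')
  20 → (6, 'bababbaaaababaabbabab')
  21 → (8, 'babbaaaababaabbabab')
  22 → (10, 'bbaaaababaabbabab')
  23 → (1, 'bbaabbababbaaaababaabbabab')
  24 → (21, 'bbabab')
  25 → (5, 'bbababbaaaababaabbabab')
  26 → (0, 'bbbaabbababbaaaababaabbabab')

SA = [12, 13, 14, 19, 3, 25, 17, 23, 15, 7, 9, 20, 4, 26, 11, 18, 2, 24, 16, 22, 6, 8, 10, 1, 21, 5, 0]
rank  pair      lcp
   1  s[12:],s[13:]  3  'aaa'
   2  s[13:],s[14:]  2  'aa'
   3  s[14:],s[19:]  3  'aab'
   4  s[19:],s[3:]  8  'aabbabab'
   5  s[3:],s[25:]  1  'a'
   6  s[25:],s[17:]  2  'ab'
   7  s[17:],s[23:]  3  'aba'
   8  s[23:],s[15:]  4  'abab'
   9  s[15:],s[7:]  4  'abab'
  10  s[7:],s[9:]  2  'ab'
  11  s[9:],s[20:]  4  'abba'
  12  s[20:],s[4:]  7  'abbabab'
  13  s[4:],s[26:]  0  ''
  14  s[26:],s[11:]  1  'b'
  15  s[11:],s[18:]  3  'baa'
  16  s[18:],s[2:]  9  'baabbabab'
  17  s[2:],s[24:]  2  'ba'
  18  s[24:],s[16:]  3  'bab'
  19  s[16:],s[22:]  4  'baba'
  20  s[22:],s[6:]  5  'babab'
  21  s[6:],s[8:]  3  'bab'
  22  s[8:],s[10:]  1  'b'
  23  s[10:],s[1:]  4  'bbaa'
  24  s[1:],s[21:]  3  'bba'
  25  s[21:],s[5:]  6  'bbabab'
  26  s[5:],s[0:]  2  'bb'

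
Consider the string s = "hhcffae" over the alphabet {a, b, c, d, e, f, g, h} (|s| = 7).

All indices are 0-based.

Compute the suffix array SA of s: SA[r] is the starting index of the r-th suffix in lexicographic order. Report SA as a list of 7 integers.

rank→(start, suffix):
  0 → (5, 'ae')
  1 → (2, 'cffae')
  2 → (6, 'e')
  3 → (4, 'fae')
  4 → (3, 'ffae')
  5 → (1, 'hcffae')
  6 → (0, 'hhcffae')

[5, 2, 6, 4, 3, 1, 0]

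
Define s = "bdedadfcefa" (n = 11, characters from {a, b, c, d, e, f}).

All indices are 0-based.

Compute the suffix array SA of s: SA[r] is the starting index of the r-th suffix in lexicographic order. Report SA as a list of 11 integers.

sorted suffixes:
  #0 SA[0]=10  'a'
  #1 SA[1]=4  'adfcefa'
  #2 SA[2]=0  'bdedadfcefa'
  #3 SA[3]=7  'cefa'
  #4 SA[4]=3  'dadfcefa'
  #5 SA[5]=1  'dedadfcefa'
  #6 SA[6]=5  'dfcefa'
  #7 SA[7]=2  'edadfcefa'
  #8 SA[8]=8  'efa'
  #9 SA[9]=9  'fa'
  #10 SA[10]=6  'fcefa'

[10, 4, 0, 7, 3, 1, 5, 2, 8, 9, 6]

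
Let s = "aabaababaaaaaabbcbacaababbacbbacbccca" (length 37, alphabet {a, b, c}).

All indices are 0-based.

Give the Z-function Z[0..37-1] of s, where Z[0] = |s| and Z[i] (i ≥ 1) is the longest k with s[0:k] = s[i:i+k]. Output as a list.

[37, 1, 0, 4, 1, 0, 1, 0, 2, 2, 2, 2, 3, 1, 0, 0, 0, 0, 1, 0, 4, 1, 0, 1, 0, 0, 1, 0, 0, 0, 1, 0, 0, 0, 0, 0, 1]

Z[0]=37
i=1: outside box; Z[1]=1 grow→box=[1,2)
i=2: outside box; Z[2]=0
i=3: outside box; Z[3]=4 grow→box=[3,7)
i=4: min(r-i=3, Z[1]=1)=1; Z[4]=1
i=5: min(r-i=2, Z[2]=0)=0; Z[5]=0
i=6: min(r-i=1, Z[3]=4)=1; Z[6]=1
i=7: outside box; Z[7]=0
i=8: outside box; Z[8]=2 grow→box=[8,10)
i=9: min(r-i=1, Z[1]=1)=1; Z[9]=2 grow→box=[9,11)
i=10: min(r-i=1, Z[1]=1)=1; Z[10]=2 grow→box=[10,12)
i=11: min(r-i=1, Z[1]=1)=1; Z[11]=2 grow→box=[11,13)
i=12: min(r-i=1, Z[1]=1)=1; Z[12]=3 grow→box=[12,15)
i=13: min(r-i=2, Z[1]=1)=1; Z[13]=1
i=14: min(r-i=1, Z[2]=0)=0; Z[14]=0
i=15: outside box; Z[15]=0
i=16: outside box; Z[16]=0
i=17: outside box; Z[17]=0
i=18: outside box; Z[18]=1 grow→box=[18,19)
i=19: outside box; Z[19]=0
i=20: outside box; Z[20]=4 grow→box=[20,24)
i=21: min(r-i=3, Z[1]=1)=1; Z[21]=1
i=22: min(r-i=2, Z[2]=0)=0; Z[22]=0
i=23: min(r-i=1, Z[3]=4)=1; Z[23]=1
i=24: outside box; Z[24]=0
i=25: outside box; Z[25]=0
i=26: outside box; Z[26]=1 grow→box=[26,27)
i=27: outside box; Z[27]=0
i=28: outside box; Z[28]=0
i=29: outside box; Z[29]=0
i=30: outside box; Z[30]=1 grow→box=[30,31)
i=31: outside box; Z[31]=0
i=32: outside box; Z[32]=0
i=33: outside box; Z[33]=0
i=34: outside box; Z[34]=0
i=35: outside box; Z[35]=0
i=36: outside box; Z[36]=1 grow→box=[36,37)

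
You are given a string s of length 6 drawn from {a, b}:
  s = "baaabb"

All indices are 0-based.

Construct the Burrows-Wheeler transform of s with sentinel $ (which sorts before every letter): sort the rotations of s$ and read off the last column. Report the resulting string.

rank  rotation last
    0  $baaabb  b
    1  aaabb$b  b
    2  aabb$ba  a
    3  abb$baa  a
    4  b$baaab  b
    5  baaabb$  $
    6  bb$baaa  a

bbaab$a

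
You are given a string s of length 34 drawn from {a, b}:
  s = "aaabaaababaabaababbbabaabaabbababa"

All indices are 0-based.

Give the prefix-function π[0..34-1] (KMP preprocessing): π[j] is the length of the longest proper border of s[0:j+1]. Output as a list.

[0, 1, 2, 0, 1, 2, 3, 4, 5, 0, 1, 2, 0, 1, 2, 0, 1, 0, 0, 0, 1, 0, 1, 2, 0, 1, 2, 0, 0, 1, 0, 1, 0, 1]

π[0] = 0
j=1 s[j]='a': π[1]=1 (border 'a')
j=2 s[j]='a': π[2]=2 (border 'aa')
j=3 s[j]='b': k: 2→1→0; π[3]=0 (border '')
j=4 s[j]='a': π[4]=1 (border 'a')
j=5 s[j]='a': π[5]=2 (border 'aa')
j=6 s[j]='a': π[6]=3 (border 'aaa')
j=7 s[j]='b': π[7]=4 (border 'aaab')
j=8 s[j]='a': π[8]=5 (border 'aaaba')
j=9 s[j]='b': k: 5→1→0; π[9]=0 (border '')
j=10 s[j]='a': π[10]=1 (border 'a')
j=11 s[j]='a': π[11]=2 (border 'aa')
j=12 s[j]='b': k: 2→1→0; π[12]=0 (border '')
j=13 s[j]='a': π[13]=1 (border 'a')
j=14 s[j]='a': π[14]=2 (border 'aa')
j=15 s[j]='b': k: 2→1→0; π[15]=0 (border '')
j=16 s[j]='a': π[16]=1 (border 'a')
j=17 s[j]='b': k: 1→0; π[17]=0 (border '')
j=18 s[j]='b': π[18]=0 (border '')
j=19 s[j]='b': π[19]=0 (border '')
j=20 s[j]='a': π[20]=1 (border 'a')
j=21 s[j]='b': k: 1→0; π[21]=0 (border '')
j=22 s[j]='a': π[22]=1 (border 'a')
j=23 s[j]='a': π[23]=2 (border 'aa')
j=24 s[j]='b': k: 2→1→0; π[24]=0 (border '')
j=25 s[j]='a': π[25]=1 (border 'a')
j=26 s[j]='a': π[26]=2 (border 'aa')
j=27 s[j]='b': k: 2→1→0; π[27]=0 (border '')
j=28 s[j]='b': π[28]=0 (border '')
j=29 s[j]='a': π[29]=1 (border 'a')
j=30 s[j]='b': k: 1→0; π[30]=0 (border '')
j=31 s[j]='a': π[31]=1 (border 'a')
j=32 s[j]='b': k: 1→0; π[32]=0 (border '')
j=33 s[j]='a': π[33]=1 (border 'a')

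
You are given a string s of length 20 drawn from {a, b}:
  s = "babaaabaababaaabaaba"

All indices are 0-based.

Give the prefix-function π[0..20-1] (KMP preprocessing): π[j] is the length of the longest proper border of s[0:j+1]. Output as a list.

π[0] = 0
j=1 s[j]='a': π[1]=0 (border '')
j=2 s[j]='b': π[2]=1 (border 'b')
j=3 s[j]='a': π[3]=2 (border 'ba')
j=4 s[j]='a': k: 2→0; π[4]=0 (border '')
j=5 s[j]='a': π[5]=0 (border '')
j=6 s[j]='b': π[6]=1 (border 'b')
j=7 s[j]='a': π[7]=2 (border 'ba')
j=8 s[j]='a': k: 2→0; π[8]=0 (border '')
j=9 s[j]='b': π[9]=1 (border 'b')
j=10 s[j]='a': π[10]=2 (border 'ba')
j=11 s[j]='b': π[11]=3 (border 'bab')
j=12 s[j]='a': π[12]=4 (border 'baba')
j=13 s[j]='a': π[13]=5 (border 'babaa')
j=14 s[j]='a': π[14]=6 (border 'babaaa')
j=15 s[j]='b': π[15]=7 (border 'babaaab')
j=16 s[j]='a': π[16]=8 (border 'babaaaba')
j=17 s[j]='a': π[17]=9 (border 'babaaabaa')
j=18 s[j]='b': π[18]=10 (border 'babaaabaab')
j=19 s[j]='a': π[19]=11 (border 'babaaabaaba')

[0, 0, 1, 2, 0, 0, 1, 2, 0, 1, 2, 3, 4, 5, 6, 7, 8, 9, 10, 11]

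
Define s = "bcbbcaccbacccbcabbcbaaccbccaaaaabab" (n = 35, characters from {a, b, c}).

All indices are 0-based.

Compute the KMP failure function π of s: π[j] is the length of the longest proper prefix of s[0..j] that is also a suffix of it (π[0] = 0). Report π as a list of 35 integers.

[0, 0, 1, 1, 2, 0, 0, 0, 1, 0, 0, 0, 0, 1, 2, 0, 1, 1, 2, 3, 0, 0, 0, 0, 1, 2, 0, 0, 0, 0, 0, 0, 1, 0, 1]

π[0] = 0
j=1 s[j]='c': π[1]=0 (border '')
j=2 s[j]='b': π[2]=1 (border 'b')
j=3 s[j]='b': k: 1→0; π[3]=1 (border 'b')
j=4 s[j]='c': π[4]=2 (border 'bc')
j=5 s[j]='a': k: 2→0; π[5]=0 (border '')
j=6 s[j]='c': π[6]=0 (border '')
j=7 s[j]='c': π[7]=0 (border '')
j=8 s[j]='b': π[8]=1 (border 'b')
j=9 s[j]='a': k: 1→0; π[9]=0 (border '')
j=10 s[j]='c': π[10]=0 (border '')
j=11 s[j]='c': π[11]=0 (border '')
j=12 s[j]='c': π[12]=0 (border '')
j=13 s[j]='b': π[13]=1 (border 'b')
j=14 s[j]='c': π[14]=2 (border 'bc')
j=15 s[j]='a': k: 2→0; π[15]=0 (border '')
j=16 s[j]='b': π[16]=1 (border 'b')
j=17 s[j]='b': k: 1→0; π[17]=1 (border 'b')
j=18 s[j]='c': π[18]=2 (border 'bc')
j=19 s[j]='b': π[19]=3 (border 'bcb')
j=20 s[j]='a': k: 3→1→0; π[20]=0 (border '')
j=21 s[j]='a': π[21]=0 (border '')
j=22 s[j]='c': π[22]=0 (border '')
j=23 s[j]='c': π[23]=0 (border '')
j=24 s[j]='b': π[24]=1 (border 'b')
j=25 s[j]='c': π[25]=2 (border 'bc')
j=26 s[j]='c': k: 2→0; π[26]=0 (border '')
j=27 s[j]='a': π[27]=0 (border '')
j=28 s[j]='a': π[28]=0 (border '')
j=29 s[j]='a': π[29]=0 (border '')
j=30 s[j]='a': π[30]=0 (border '')
j=31 s[j]='a': π[31]=0 (border '')
j=32 s[j]='b': π[32]=1 (border 'b')
j=33 s[j]='a': k: 1→0; π[33]=0 (border '')
j=34 s[j]='b': π[34]=1 (border 'b')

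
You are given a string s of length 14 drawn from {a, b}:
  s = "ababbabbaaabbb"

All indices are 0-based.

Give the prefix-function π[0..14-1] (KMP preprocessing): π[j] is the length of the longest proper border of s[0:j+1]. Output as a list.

π[0] = 0
j=1 s[j]='b': π[1]=0 (border '')
j=2 s[j]='a': π[2]=1 (border 'a')
j=3 s[j]='b': π[3]=2 (border 'ab')
j=4 s[j]='b': k: 2→0; π[4]=0 (border '')
j=5 s[j]='a': π[5]=1 (border 'a')
j=6 s[j]='b': π[6]=2 (border 'ab')
j=7 s[j]='b': k: 2→0; π[7]=0 (border '')
j=8 s[j]='a': π[8]=1 (border 'a')
j=9 s[j]='a': k: 1→0; π[9]=1 (border 'a')
j=10 s[j]='a': k: 1→0; π[10]=1 (border 'a')
j=11 s[j]='b': π[11]=2 (border 'ab')
j=12 s[j]='b': k: 2→0; π[12]=0 (border '')
j=13 s[j]='b': π[13]=0 (border '')

[0, 0, 1, 2, 0, 1, 2, 0, 1, 1, 1, 2, 0, 0]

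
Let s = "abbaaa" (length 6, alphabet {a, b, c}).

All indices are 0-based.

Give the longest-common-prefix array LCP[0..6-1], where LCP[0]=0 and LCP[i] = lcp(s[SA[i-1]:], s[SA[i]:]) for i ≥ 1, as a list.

rank→(start, suffix):
  0 → (5, 'a')
  1 → (4, 'aa')
  2 → (3, 'aaa')
  3 → (0, 'abbaaa')
  4 → (2, 'baaa')
  5 → (1, 'bbaaa')

SA = [5, 4, 3, 0, 2, 1]
i: (SA[i-1],SA[i]) lcp shared
  1: (5,4) 1 'a'
  2: (4,3) 2 'aa'
  3: (3,0) 1 'a'
  4: (0,2) 0 ''
  5: (2,1) 1 'b'

[0, 1, 2, 1, 0, 1]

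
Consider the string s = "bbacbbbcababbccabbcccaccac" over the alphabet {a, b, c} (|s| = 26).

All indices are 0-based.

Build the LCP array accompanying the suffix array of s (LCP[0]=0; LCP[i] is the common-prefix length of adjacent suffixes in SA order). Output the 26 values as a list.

[0, 2, 5, 1, 2, 2, 0, 2, 1, 2, 2, 3, 4, 1, 2, 3, 0, 1, 3, 2, 3, 1, 1, 3, 4, 2]

rank→(start, suffix):
  0 → (8, 'ababbccabbcccaccac')
  1 → (10, 'abbccabbcccaccac')
  2 → (15, 'abbcccaccac')
  3 → (24, 'ac')
  4 → (2, 'acbbbcababbccabbcccaccac')
  5 → (21, 'accac')
  6 → (9, 'babbccabbcccaccac')
  7 → (1, 'bacbbbcababbccabbcccaccac')
  8 → (0, 'bbacbbbcababbccabbcccaccac')
  9 → (4, 'bbbcababbccabbcccaccac')
  10 → (5, 'bbcababbccabbcccaccac')
  11 → (11, 'bbccabbcccaccac')
  12 → (16, 'bbcccaccac')
  13 → (6, 'bcababbccabbcccaccac')
  14 → (12, 'bccabbcccaccac')
  15 → (17, 'bcccaccac')
  16 → (25, 'c')
  17 → (7, 'cababbccabbcccaccac')
  18 → (14, 'cabbcccaccac')
  19 → (23, 'cac')
  20 → (20, 'caccac')
  21 → (3, 'cbbbcababbccabbcccaccac')
  22 → (13, 'ccabbcccaccac')
  23 → (22, 'ccac')
  24 → (19, 'ccaccac')
  25 → (18, 'cccaccac')

SA = [8, 10, 15, 24, 2, 21, 9, 1, 0, 4, 5, 11, 16, 6, 12, 17, 25, 7, 14, 23, 20, 3, 13, 22, 19, 18]
[i] adj suffixes → lcp
  [1] 8/10 → 2 ('ab')
  [2] 10/15 → 5 ('abbcc')
  [3] 15/24 → 1 ('a')
  [4] 24/2 → 2 ('ac')
  [5] 2/21 → 2 ('ac')
  [6] 21/9 → 0 ('')
  [7] 9/1 → 2 ('ba')
  [8] 1/0 → 1 ('b')
  [9] 0/4 → 2 ('bb')
  [10] 4/5 → 2 ('bb')
  [11] 5/11 → 3 ('bbc')
  [12] 11/16 → 4 ('bbcc')
  [13] 16/6 → 1 ('b')
  [14] 6/12 → 2 ('bc')
  [15] 12/17 → 3 ('bcc')
  [16] 17/25 → 0 ('')
  [17] 25/7 → 1 ('c')
  [18] 7/14 → 3 ('cab')
  [19] 14/23 → 2 ('ca')
  [20] 23/20 → 3 ('cac')
  [21] 20/3 → 1 ('c')
  [22] 3/13 → 1 ('c')
  [23] 13/22 → 3 ('cca')
  [24] 22/19 → 4 ('ccac')
  [25] 19/18 → 2 ('cc')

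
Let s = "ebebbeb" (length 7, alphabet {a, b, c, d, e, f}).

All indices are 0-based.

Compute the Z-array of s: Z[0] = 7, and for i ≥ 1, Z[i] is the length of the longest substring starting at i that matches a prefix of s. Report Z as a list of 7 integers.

[7, 0, 2, 0, 0, 2, 0]

Z[0]=7
i=1: outside box; Z[1]=0
i=2: outside box; Z[2]=2 extend→box=[2,4)
i=3: min(r-i=1, Z[1]=0)=0; Z[3]=0
i=4: outside box; Z[4]=0
i=5: outside box; Z[5]=2 extend→box=[5,7)
i=6: min(r-i=1, Z[1]=0)=0; Z[6]=0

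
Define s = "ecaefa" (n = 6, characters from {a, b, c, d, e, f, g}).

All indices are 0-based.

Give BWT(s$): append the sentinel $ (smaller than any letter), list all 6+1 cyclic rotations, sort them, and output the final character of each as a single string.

rank  rotation last
    0  $ecaefa  a
    1  a$ecaef  f
    2  aefa$ec  c
    3  caefa$e  e
    4  ecaefa$  $
    5  efa$eca  a
    6  fa$ecae  e

afce$ae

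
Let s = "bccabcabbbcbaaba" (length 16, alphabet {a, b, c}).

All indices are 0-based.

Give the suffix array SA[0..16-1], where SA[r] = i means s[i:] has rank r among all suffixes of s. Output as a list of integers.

sorted suffixes:
  #0 SA[0]=15  'a'
  #1 SA[1]=12  'aaba'
  #2 SA[2]=13  'aba'
  #3 SA[3]=6  'abbbcbaaba'
  #4 SA[4]=3  'abcabbbcbaaba'
  #5 SA[5]=14  'ba'
  #6 SA[6]=11  'baaba'
  #7 SA[7]=7  'bbbcbaaba'
  #8 SA[8]=8  'bbcbaaba'
  #9 SA[9]=4  'bcabbbcbaaba'
  #10 SA[10]=9  'bcbaaba'
  #11 SA[11]=0  'bccabcabbbcbaaba'
  #12 SA[12]=5  'cabbbcbaaba'
  #13 SA[13]=2  'cabcabbbcbaaba'
  #14 SA[14]=10  'cbaaba'
  #15 SA[15]=1  'ccabcabbbcbaaba'

[15, 12, 13, 6, 3, 14, 11, 7, 8, 4, 9, 0, 5, 2, 10, 1]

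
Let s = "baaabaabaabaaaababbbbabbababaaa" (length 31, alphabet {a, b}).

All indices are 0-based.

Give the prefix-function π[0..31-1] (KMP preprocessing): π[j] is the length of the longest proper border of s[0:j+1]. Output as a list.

π[0] = 0
j=1 s[j]='a': π[1]=0 (border '')
j=2 s[j]='a': π[2]=0 (border '')
j=3 s[j]='a': π[3]=0 (border '')
j=4 s[j]='b': π[4]=1 (border 'b')
j=5 s[j]='a': π[5]=2 (border 'ba')
j=6 s[j]='a': π[6]=3 (border 'baa')
j=7 s[j]='b': k: 3→0; π[7]=1 (border 'b')
j=8 s[j]='a': π[8]=2 (border 'ba')
j=9 s[j]='a': π[9]=3 (border 'baa')
j=10 s[j]='b': k: 3→0; π[10]=1 (border 'b')
j=11 s[j]='a': π[11]=2 (border 'ba')
j=12 s[j]='a': π[12]=3 (border 'baa')
j=13 s[j]='a': π[13]=4 (border 'baaa')
j=14 s[j]='a': k: 4→0; π[14]=0 (border '')
j=15 s[j]='b': π[15]=1 (border 'b')
j=16 s[j]='a': π[16]=2 (border 'ba')
j=17 s[j]='b': k: 2→0; π[17]=1 (border 'b')
j=18 s[j]='b': k: 1→0; π[18]=1 (border 'b')
j=19 s[j]='b': k: 1→0; π[19]=1 (border 'b')
j=20 s[j]='b': k: 1→0; π[20]=1 (border 'b')
j=21 s[j]='a': π[21]=2 (border 'ba')
j=22 s[j]='b': k: 2→0; π[22]=1 (border 'b')
j=23 s[j]='b': k: 1→0; π[23]=1 (border 'b')
j=24 s[j]='a': π[24]=2 (border 'ba')
j=25 s[j]='b': k: 2→0; π[25]=1 (border 'b')
j=26 s[j]='a': π[26]=2 (border 'ba')
j=27 s[j]='b': k: 2→0; π[27]=1 (border 'b')
j=28 s[j]='a': π[28]=2 (border 'ba')
j=29 s[j]='a': π[29]=3 (border 'baa')
j=30 s[j]='a': π[30]=4 (border 'baaa')

[0, 0, 0, 0, 1, 2, 3, 1, 2, 3, 1, 2, 3, 4, 0, 1, 2, 1, 1, 1, 1, 2, 1, 1, 2, 1, 2, 1, 2, 3, 4]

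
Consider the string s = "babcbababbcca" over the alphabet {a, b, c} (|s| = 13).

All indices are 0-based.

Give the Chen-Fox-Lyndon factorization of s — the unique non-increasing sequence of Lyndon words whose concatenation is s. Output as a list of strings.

["b", "abcb", "ababbcc", "a"]

emit factor 1: 'b' (i=0, period=1)
emit factor 2: 'abcb' (i=1, period=4)
emit factor 3: 'ababbcc' (i=5, period=7)
emit factor 4: 'a' (i=12, period=1)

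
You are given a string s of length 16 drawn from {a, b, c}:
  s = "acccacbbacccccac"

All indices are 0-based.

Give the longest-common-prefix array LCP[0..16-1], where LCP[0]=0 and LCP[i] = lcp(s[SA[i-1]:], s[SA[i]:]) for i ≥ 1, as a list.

[0, 2, 2, 4, 0, 1, 0, 1, 3, 1, 1, 4, 2, 5, 3, 4]

rank→(start, suffix):
  0 → (14, 'ac')
  1 → (4, 'acbbacccccac')
  2 → (0, 'acccacbbacccccac')
  3 → (8, 'acccccac')
  4 → (7, 'bacccccac')
  5 → (6, 'bbacccccac')
  6 → (15, 'c')
  7 → (13, 'cac')
  8 → (3, 'cacbbacccccac')
  9 → (5, 'cbbacccccac')
  10 → (12, 'ccac')
  11 → (2, 'ccacbbacccccac')
  12 → (11, 'cccac')
  13 → (1, 'cccacbbacccccac')
  14 → (10, 'ccccac')
  15 → (9, 'cccccac')

SA = [14, 4, 0, 8, 7, 6, 15, 13, 3, 5, 12, 2, 11, 1, 10, 9]
i: (SA[i-1],SA[i]) lcp shared
  1: (14,4) 2 'ac'
  2: (4,0) 2 'ac'
  3: (0,8) 4 'accc'
  4: (8,7) 0 ''
  5: (7,6) 1 'b'
  6: (6,15) 0 ''
  7: (15,13) 1 'c'
  8: (13,3) 3 'cac'
  9: (3,5) 1 'c'
  10: (5,12) 1 'c'
  11: (12,2) 4 'ccac'
  12: (2,11) 2 'cc'
  13: (11,1) 5 'cccac'
  14: (1,10) 3 'ccc'
  15: (10,9) 4 'cccc'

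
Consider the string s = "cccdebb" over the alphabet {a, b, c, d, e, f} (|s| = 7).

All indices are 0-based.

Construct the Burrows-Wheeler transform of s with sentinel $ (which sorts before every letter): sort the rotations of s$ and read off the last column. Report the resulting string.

rank  rotation  last
    0  $cccdebb  b
    1  b$cccdeb  b
    2  bb$cccde  e
    3  cccdebb$  $
    4  ccdebb$c  c
    5  cdebb$cc  c
    6  debb$ccc  c
    7  ebb$cccd  d

bbe$cccd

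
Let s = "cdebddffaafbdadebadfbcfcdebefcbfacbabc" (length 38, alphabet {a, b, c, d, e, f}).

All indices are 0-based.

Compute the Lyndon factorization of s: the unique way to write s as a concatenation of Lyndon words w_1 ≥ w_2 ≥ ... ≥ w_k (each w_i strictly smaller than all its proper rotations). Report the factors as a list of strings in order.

["cde", "bddff", "aafbdadebadfbcfcdebefcbfacbabc"]

emit factor 1: 'cde' (i=0, period=3)
emit factor 2: 'bddff' (i=3, period=5)
emit factor 3: 'aafbdadebadfbcfcdebefcbfacbabc' (i=8, period=30)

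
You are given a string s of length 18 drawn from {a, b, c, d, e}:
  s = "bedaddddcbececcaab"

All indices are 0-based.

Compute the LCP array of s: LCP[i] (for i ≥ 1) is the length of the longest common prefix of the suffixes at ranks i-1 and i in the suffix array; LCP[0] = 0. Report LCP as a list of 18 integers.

rank | idx | suffix
   0 |  15 | aab
   1 |  16 | ab
   2 |   3 | addddcbececcaab
   3 |  17 | b
   4 |   9 | bececcaab
   5 |   0 | bedaddddcbececcaab
   6 |  14 | caab
   7 |   8 | cbececcaab
   8 |  13 | ccaab
   9 |  11 | ceccaab
  10 |   2 | daddddcbececcaab
  11 |   7 | dcbececcaab
  12 |   6 | ddcbececcaab
  13 |   5 | dddcbececcaab
  14 |   4 | ddddcbececcaab
  15 |  12 | eccaab
  16 |  10 | ececcaab
  17 |   1 | edaddddcbececcaab

SA = [15, 16, 3, 17, 9, 0, 14, 8, 13, 11, 2, 7, 6, 5, 4, 12, 10, 1]
i: (SA[i-1],SA[i]) lcp shared
  1: (15,16) 1 'a'
  2: (16,3) 1 'a'
  3: (3,17) 0 ''
  4: (17,9) 1 'b'
  5: (9,0) 2 'be'
  6: (0,14) 0 ''
  7: (14,8) 1 'c'
  8: (8,13) 1 'c'
  9: (13,11) 1 'c'
  10: (11,2) 0 ''
  11: (2,7) 1 'd'
  12: (7,6) 1 'd'
  13: (6,5) 2 'dd'
  14: (5,4) 3 'ddd'
  15: (4,12) 0 ''
  16: (12,10) 2 'ec'
  17: (10,1) 1 'e'

[0, 1, 1, 0, 1, 2, 0, 1, 1, 1, 0, 1, 1, 2, 3, 0, 2, 1]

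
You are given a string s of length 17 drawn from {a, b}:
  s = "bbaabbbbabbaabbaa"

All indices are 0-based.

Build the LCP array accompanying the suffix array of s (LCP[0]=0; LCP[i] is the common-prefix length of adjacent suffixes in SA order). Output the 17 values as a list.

rank | idx | suffix
   0 |  16 | a
   1 |  15 | aa
   2 |  11 | aabbaa
   3 |   2 | aabbbbabbaabbaa
   4 |  12 | abbaa
   5 |   8 | abbaabbaa
   6 |   3 | abbbbabbaabbaa
   7 |  14 | baa
   8 |  10 | baabbaa
   9 |   1 | baabbbbabbaabbaa
  10 |   7 | babbaabbaa
  11 |  13 | bbaa
  12 |   9 | bbaabbaa
  13 |   0 | bbaabbbbabbaabbaa
  14 |   6 | bbabbaabbaa
  15 |   5 | bbbabbaabbaa
  16 |   4 | bbbbabbaabbaa

SA = [16, 15, 11, 2, 12, 8, 3, 14, 10, 1, 7, 13, 9, 0, 6, 5, 4]
[i] adj suffixes → lcp
  [1] 16/15 → 1 ('a')
  [2] 15/11 → 2 ('aa')
  [3] 11/2 → 4 ('aabb')
  [4] 2/12 → 1 ('a')
  [5] 12/8 → 5 ('abbaa')
  [6] 8/3 → 3 ('abb')
  [7] 3/14 → 0 ('')
  [8] 14/10 → 3 ('baa')
  [9] 10/1 → 5 ('baabb')
  [10] 1/7 → 2 ('ba')
  [11] 7/13 → 1 ('b')
  [12] 13/9 → 4 ('bbaa')
  [13] 9/0 → 6 ('bbaabb')
  [14] 0/6 → 3 ('bba')
  [15] 6/5 → 2 ('bb')
  [16] 5/4 → 3 ('bbb')

[0, 1, 2, 4, 1, 5, 3, 0, 3, 5, 2, 1, 4, 6, 3, 2, 3]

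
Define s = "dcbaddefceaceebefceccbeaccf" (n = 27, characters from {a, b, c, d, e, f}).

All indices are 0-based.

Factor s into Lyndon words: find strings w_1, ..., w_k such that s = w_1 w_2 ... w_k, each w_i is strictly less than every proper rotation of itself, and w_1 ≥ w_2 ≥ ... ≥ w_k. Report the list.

emit factor 1: 'd' (i=0, period=1)
emit factor 2: 'c' (i=1, period=1)
emit factor 3: 'b' (i=2, period=1)
emit factor 4: 'addefce' (i=3, period=7)
emit factor 5: 'aceebefceccbe' (i=10, period=13)
emit factor 6: 'accf' (i=23, period=4)

["d", "c", "b", "addefce", "aceebefceccbe", "accf"]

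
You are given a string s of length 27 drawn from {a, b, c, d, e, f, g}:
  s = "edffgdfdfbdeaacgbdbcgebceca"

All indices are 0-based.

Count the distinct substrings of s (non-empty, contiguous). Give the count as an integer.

rank→(start, suffix):
  0 → (26, 'a')
  1 → (12, 'aacgbdbcgebceca')
  2 → (13, 'acgbdbcgebceca')
  3 → (22, 'bceca')
  4 → (18, 'bcgebceca')
  5 → (16, 'bdbcgebceca')
  6 → (9, 'bdeaacgbdbcgebceca')
  7 → (25, 'ca')
  8 → (23, 'ceca')
  9 → (14, 'cgbdbcgebceca')
  10 → (19, 'cgebceca')
  11 → (17, 'dbcgebceca')
  12 → (10, 'deaacgbdbcgebceca')
  13 → (7, 'dfbdeaacgbdbcgebceca')
  14 → (5, 'dfdfbdeaacgbdbcgebceca')
  15 → (1, 'dffgdfdfbdeaacgbdbcgebceca')
  16 → (11, 'eaacgbdbcgebceca')
  17 → (21, 'ebceca')
  18 → (24, 'eca')
  19 → (0, 'edffgdfdfbdeaacgbdbcgebceca')
  20 → (8, 'fbdeaacgbdbcgebceca')
  21 → (6, 'fdfbdeaacgbdbcgebceca')
  22 → (2, 'ffgdfdfbdeaacgbdbcgebceca')
  23 → (3, 'fgdfdfbdeaacgbdbcgebceca')
  24 → (15, 'gbdbcgebceca')
  25 → (4, 'gdfdfbdeaacgbdbcgebceca')
  26 → (20, 'gebceca')

SA = [26, 12, 13, 22, 18, 16, 9, 25, 23, 14, 19, 17, 10, 7, 5, 1, 11, 21, 24, 0, 8, 6, 2, 3, 15, 4, 20]
rank  pair      lcp
   1  s[26:],s[12:]  1  'a'
   2  s[12:],s[13:]  1  'a'
   3  s[13:],s[22:]  0  ''
   4  s[22:],s[18:]  2  'bc'
   5  s[18:],s[16:]  1  'b'
   6  s[16:],s[9:]  2  'bd'
   7  s[9:],s[25:]  0  ''
   8  s[25:],s[23:]  1  'c'
   9  s[23:],s[14:]  1  'c'
  10  s[14:],s[19:]  2  'cg'
  11  s[19:],s[17:]  0  ''
  12  s[17:],s[10:]  1  'd'
  13  s[10:],s[7:]  1  'd'
  14  s[7:],s[5:]  2  'df'
  15  s[5:],s[1:]  2  'df'
  16  s[1:],s[11:]  0  ''
  17  s[11:],s[21:]  1  'e'
  18  s[21:],s[24:]  1  'e'
  19  s[24:],s[0:]  1  'e'
  20  s[0:],s[8:]  0  ''
  21  s[8:],s[6:]  1  'f'
  22  s[6:],s[2:]  1  'f'
  23  s[2:],s[3:]  1  'f'
  24  s[3:],s[15:]  0  ''
  25  s[15:],s[4:]  1  'g'
  26  s[4:],s[20:]  1  'g'

n(n+1)/2 = 27·28/2 = 378
Σ LCP = 0 + 1 + 1 + 0 + 2 + 1 + 2 + 0 + 1 + 1 + 2 + 0 + 1 + 1 + 2 + 2 + 0 + 1 + 1 + 1 + 0 + 1 + 1 + 1 + 0 + 1 + 1 = 25
distinct = 378 − 25 = 353

353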